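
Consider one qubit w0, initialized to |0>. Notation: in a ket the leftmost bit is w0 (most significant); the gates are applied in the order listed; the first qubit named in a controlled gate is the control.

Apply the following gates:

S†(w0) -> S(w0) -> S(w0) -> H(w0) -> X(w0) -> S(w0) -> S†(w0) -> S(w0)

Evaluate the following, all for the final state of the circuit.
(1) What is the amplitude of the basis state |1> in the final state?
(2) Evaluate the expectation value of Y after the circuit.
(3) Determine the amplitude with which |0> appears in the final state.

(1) |1> carries amplitude sqrt(2)*I/2 in the final state.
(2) The expectation value of Y is 1.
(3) The amplitude on |0> is sqrt(2)/2.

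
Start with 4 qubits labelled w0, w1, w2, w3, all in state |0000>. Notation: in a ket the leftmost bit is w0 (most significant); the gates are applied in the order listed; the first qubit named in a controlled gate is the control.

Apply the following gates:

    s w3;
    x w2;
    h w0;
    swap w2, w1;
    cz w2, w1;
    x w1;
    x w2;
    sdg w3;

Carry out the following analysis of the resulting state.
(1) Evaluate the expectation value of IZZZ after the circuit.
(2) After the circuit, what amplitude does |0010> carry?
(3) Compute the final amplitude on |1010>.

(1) In the final state, IZZZ has expectation -1.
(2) |0010> carries amplitude sqrt(2)/2 in the final state.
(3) The final state's coefficient on |1010> equals sqrt(2)/2.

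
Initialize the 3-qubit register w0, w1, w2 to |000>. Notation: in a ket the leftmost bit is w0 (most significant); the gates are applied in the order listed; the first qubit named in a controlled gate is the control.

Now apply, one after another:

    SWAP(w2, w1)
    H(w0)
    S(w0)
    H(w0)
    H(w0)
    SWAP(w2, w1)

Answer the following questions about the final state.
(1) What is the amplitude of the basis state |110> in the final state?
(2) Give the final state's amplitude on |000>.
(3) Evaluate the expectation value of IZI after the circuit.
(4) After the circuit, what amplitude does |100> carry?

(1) |110> carries amplitude 0 in the final state.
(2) |000> carries amplitude sqrt(2)/2 in the final state.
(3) In the final state, IZI has expectation 1.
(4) The final state's coefficient on |100> equals sqrt(2)*I/2.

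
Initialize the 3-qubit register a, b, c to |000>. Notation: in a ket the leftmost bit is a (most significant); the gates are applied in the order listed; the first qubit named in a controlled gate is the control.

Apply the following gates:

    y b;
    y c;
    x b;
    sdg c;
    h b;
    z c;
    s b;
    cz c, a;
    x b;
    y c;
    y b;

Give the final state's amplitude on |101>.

The amplitude on |101> is 0.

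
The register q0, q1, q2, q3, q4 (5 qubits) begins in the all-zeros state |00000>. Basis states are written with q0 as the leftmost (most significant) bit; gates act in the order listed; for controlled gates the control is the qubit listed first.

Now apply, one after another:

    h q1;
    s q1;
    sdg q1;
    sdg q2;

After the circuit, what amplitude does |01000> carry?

The final state's coefficient on |01000> equals sqrt(2)/2. Key observation: the block from step 2 through step 3 cancels to the identity and can be dropped.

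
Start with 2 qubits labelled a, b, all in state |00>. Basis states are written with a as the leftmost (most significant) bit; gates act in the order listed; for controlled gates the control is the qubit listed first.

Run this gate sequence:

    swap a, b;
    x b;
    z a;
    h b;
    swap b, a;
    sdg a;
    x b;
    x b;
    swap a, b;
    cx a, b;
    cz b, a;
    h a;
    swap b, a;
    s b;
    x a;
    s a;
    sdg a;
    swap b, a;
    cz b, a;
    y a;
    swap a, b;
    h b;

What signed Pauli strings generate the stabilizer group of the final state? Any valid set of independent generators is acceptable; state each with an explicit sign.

One valid set of independent stabilizer generators is +XZ, -ZY (any independent generating set of the same group is equally correct).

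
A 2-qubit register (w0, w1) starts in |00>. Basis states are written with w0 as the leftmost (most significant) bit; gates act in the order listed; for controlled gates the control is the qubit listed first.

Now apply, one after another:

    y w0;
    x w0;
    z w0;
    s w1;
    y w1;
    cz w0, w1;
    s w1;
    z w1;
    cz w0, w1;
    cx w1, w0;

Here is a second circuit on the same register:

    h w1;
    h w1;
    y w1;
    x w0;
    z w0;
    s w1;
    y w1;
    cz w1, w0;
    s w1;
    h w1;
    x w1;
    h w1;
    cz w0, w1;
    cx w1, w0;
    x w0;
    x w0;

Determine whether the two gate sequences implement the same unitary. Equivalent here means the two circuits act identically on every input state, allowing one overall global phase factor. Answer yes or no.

No — the two circuits implement different unitaries, even allowing a global phase.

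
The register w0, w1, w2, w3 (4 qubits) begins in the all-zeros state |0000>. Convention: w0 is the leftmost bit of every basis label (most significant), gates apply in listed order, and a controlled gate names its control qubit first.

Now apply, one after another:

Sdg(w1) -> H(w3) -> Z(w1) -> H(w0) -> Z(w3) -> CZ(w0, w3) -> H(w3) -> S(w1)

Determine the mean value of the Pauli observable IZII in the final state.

The observable IZII averages to 1.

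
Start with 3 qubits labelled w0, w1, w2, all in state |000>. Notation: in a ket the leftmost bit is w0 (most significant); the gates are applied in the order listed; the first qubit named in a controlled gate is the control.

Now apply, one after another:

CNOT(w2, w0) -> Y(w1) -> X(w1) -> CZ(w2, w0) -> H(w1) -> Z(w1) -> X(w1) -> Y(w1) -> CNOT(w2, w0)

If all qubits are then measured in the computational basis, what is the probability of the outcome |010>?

A full measurement returns |010> with probability 1/2.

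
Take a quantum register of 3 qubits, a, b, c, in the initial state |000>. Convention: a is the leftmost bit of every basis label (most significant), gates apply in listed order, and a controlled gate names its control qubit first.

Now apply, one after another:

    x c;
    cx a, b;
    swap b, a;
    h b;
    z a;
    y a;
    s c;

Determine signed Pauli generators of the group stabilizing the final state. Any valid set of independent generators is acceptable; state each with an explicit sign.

The stabilizer group can be generated by +IXI, -ZII, -IIZ, among other valid generating sets.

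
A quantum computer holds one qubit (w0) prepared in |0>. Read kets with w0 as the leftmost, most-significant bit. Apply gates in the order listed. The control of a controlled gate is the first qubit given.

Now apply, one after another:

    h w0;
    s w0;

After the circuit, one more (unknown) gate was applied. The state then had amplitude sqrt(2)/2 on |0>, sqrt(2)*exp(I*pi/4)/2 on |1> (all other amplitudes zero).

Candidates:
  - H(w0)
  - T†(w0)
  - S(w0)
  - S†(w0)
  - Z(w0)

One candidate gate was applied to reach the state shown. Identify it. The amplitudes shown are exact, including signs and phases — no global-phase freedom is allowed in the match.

The unique candidate consistent with the amplitudes is T†(w0).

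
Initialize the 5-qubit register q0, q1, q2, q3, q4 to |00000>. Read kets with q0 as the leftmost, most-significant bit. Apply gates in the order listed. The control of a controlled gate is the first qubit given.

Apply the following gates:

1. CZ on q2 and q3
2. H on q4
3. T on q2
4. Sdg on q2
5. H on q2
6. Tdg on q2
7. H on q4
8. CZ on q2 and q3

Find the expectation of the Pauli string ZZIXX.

The observable ZZIXX averages to 0.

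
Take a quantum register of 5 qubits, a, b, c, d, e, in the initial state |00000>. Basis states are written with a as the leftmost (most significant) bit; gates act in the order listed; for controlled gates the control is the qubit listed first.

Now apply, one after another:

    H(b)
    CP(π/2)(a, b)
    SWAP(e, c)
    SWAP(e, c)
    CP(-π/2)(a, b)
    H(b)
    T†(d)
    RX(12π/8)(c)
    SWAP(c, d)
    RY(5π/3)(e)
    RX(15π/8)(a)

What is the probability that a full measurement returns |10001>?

The probability of measuring |10001> is sin(pi/16)**2/8. Key observation: gates 1-6 undo each other exactly, leaving only the rest of the circuit to track.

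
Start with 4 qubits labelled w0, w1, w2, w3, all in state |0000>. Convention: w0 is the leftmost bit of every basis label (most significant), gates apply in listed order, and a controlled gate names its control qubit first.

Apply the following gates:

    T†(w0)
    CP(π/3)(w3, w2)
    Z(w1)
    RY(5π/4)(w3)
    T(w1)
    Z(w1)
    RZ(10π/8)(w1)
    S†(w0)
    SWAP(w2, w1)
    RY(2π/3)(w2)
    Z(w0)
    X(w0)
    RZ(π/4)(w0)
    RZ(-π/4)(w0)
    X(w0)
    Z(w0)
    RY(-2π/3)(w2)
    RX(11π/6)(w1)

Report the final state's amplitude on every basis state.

The final amplitudes are sqrt(2 - sqrt(2))*(-sqrt(6) - sqrt(2))*exp(3*I*pi/8)/8 on |0000>, sqrt(sqrt(2) + 2)*(sqrt(2) + sqrt(6))*exp(3*I*pi/8)/8 on |0001>, sqrt(2 - sqrt(2))*(-sqrt(6) + sqrt(2))*exp(7*I*pi/8)/8 on |0100>, (-sqrt(2) + sqrt(6))*sqrt(sqrt(2) + 2)*exp(7*I*pi/8)/8 on |0101>, and 0 on every other basis state. Key observation: gates 10-17 undo each other exactly, leaving only the rest of the circuit to track.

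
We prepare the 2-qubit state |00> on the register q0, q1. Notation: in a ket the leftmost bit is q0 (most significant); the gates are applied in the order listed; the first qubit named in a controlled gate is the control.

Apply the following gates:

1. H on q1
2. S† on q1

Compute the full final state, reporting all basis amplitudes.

The final amplitudes are sqrt(2)/2 on |00>, -sqrt(2)*I/2 on |01>, 0 on |10>, 0 on |11>.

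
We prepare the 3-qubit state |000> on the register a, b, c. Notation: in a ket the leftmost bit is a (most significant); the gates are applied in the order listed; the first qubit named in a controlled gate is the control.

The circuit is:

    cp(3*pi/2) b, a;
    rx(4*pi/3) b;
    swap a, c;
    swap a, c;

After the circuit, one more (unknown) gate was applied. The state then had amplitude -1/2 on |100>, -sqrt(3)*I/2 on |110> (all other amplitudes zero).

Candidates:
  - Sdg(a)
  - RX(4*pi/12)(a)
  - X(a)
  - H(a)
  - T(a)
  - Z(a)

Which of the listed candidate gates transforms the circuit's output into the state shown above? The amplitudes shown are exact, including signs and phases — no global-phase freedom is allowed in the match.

It was X(a) that produced the state shown. Key observation: steps 3-4 multiply out to the identity, so the circuit reduces to the remaining gates.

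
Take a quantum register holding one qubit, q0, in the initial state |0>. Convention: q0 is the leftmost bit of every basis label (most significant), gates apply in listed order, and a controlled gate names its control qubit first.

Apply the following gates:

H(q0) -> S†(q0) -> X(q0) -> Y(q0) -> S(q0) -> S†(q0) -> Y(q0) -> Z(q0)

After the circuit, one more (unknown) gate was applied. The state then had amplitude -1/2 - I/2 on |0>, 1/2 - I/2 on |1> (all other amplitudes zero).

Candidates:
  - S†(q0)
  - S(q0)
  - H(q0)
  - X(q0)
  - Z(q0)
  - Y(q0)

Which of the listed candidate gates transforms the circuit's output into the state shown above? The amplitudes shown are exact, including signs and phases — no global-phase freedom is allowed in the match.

It was H(q0) that produced the state shown. Key observation: gates 4-7 undo each other exactly, leaving only the rest of the circuit to track.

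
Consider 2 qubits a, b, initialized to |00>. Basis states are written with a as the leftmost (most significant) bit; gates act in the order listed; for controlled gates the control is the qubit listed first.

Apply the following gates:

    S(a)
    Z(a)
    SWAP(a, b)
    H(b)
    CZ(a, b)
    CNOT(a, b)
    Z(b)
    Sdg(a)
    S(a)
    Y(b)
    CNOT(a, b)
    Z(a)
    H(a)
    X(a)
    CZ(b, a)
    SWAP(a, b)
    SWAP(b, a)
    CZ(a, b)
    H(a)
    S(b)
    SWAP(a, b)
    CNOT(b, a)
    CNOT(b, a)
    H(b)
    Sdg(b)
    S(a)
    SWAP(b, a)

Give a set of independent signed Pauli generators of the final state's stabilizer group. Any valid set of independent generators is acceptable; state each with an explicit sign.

The stabilizer group can be generated by -YI, -IX, among other valid generating sets. Key observation: the block from step 22 through step 23 cancels to the identity and can be dropped.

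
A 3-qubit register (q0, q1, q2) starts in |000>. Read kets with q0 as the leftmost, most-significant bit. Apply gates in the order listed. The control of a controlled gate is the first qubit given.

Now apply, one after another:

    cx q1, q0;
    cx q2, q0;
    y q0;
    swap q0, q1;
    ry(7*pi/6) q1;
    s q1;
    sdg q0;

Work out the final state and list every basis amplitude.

After the circuit, the state carries amplitude I*(-sqrt(6) - sqrt(2))/4 on |000>, -sqrt(2)/4 + sqrt(6)/4 on |010>, and 0 on every other basis state.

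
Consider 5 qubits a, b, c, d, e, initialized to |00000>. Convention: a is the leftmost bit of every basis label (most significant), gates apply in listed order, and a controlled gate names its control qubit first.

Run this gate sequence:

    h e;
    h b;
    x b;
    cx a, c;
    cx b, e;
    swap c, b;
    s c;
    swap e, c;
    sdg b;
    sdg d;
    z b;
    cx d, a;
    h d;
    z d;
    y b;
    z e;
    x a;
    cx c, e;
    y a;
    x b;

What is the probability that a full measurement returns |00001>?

Outcome |00001> occurs with probability 1/8.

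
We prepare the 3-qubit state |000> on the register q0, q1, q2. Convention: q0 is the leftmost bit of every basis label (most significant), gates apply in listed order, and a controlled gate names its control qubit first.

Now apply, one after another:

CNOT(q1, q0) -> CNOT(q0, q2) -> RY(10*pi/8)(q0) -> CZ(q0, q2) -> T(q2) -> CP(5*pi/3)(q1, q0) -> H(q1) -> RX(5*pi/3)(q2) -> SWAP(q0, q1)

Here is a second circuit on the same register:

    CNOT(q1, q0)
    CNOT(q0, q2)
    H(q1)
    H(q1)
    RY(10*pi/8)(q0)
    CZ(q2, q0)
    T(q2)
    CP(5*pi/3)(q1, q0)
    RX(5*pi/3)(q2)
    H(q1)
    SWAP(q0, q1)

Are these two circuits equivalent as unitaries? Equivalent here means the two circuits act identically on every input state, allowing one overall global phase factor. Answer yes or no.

Yes: on every input state the two circuits agree up to one overall phase factor.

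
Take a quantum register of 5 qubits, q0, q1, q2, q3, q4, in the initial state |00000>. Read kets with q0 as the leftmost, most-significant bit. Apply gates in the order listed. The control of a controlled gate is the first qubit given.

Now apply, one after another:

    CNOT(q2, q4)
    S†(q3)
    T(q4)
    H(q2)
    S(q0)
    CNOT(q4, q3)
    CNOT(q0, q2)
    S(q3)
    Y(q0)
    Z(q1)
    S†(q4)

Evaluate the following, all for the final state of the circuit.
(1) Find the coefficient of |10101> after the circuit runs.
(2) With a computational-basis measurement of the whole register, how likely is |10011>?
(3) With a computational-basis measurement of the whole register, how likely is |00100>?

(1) The amplitude on |10101> is 0.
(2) A full measurement returns |10011> with probability 0.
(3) Outcome |00100> occurs with probability 0.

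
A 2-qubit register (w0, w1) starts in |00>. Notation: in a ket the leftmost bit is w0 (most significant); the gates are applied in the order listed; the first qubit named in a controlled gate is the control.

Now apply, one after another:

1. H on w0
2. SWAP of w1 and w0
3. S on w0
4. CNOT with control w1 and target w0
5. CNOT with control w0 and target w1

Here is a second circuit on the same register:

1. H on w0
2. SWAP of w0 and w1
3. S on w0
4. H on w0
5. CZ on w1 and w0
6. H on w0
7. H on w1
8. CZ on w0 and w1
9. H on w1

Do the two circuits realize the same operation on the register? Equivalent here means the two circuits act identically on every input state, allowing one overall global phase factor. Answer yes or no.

Yes, they are equivalent — the unitaries differ by at most a global phase.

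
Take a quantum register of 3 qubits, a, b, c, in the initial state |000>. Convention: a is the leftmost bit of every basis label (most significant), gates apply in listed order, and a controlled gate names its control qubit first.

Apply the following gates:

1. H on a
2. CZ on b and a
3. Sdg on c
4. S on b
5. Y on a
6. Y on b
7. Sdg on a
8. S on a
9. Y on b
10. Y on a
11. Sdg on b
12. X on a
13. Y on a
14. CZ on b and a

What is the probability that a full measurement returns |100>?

Outcome |100> occurs with probability 1/2. Key observation: gates 4-11 undo each other exactly, leaving only the rest of the circuit to track.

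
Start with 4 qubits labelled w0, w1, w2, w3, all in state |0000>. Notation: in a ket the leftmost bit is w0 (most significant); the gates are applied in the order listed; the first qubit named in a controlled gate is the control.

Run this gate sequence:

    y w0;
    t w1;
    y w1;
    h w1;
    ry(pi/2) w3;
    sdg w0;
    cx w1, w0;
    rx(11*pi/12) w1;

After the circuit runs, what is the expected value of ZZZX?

The observable ZZZX averages to sqrt(2)/4 + sqrt(6)/4.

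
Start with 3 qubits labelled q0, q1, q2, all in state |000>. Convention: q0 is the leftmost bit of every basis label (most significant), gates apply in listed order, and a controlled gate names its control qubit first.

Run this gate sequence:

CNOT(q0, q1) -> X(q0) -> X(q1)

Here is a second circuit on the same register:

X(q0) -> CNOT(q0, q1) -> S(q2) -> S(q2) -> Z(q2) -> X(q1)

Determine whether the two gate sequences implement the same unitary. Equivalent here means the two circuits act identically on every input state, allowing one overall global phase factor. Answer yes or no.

No, they are not equivalent — no single phase factor reconciles the two unitaries.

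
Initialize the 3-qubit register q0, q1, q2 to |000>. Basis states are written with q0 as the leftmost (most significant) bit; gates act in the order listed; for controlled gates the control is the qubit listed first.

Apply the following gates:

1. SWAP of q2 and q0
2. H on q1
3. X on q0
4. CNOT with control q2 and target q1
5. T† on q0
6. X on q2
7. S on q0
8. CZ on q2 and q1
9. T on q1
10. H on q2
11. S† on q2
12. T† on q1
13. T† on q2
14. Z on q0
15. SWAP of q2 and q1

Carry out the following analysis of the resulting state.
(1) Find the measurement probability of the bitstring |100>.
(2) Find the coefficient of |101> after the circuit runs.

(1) The probability of measuring |100> is 1/4.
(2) The amplitude on |101> is exp(I*pi/4)/2.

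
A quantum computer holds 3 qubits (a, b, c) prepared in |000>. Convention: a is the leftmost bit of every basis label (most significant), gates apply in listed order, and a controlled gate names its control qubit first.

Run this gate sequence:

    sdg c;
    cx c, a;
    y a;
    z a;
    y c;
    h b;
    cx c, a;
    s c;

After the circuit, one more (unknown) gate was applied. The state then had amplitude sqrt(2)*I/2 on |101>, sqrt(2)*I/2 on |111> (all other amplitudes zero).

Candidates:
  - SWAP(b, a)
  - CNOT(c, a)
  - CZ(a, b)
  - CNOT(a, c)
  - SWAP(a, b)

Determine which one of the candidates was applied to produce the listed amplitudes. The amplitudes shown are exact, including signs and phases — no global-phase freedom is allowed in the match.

The unique candidate consistent with the amplitudes is CNOT(c, a).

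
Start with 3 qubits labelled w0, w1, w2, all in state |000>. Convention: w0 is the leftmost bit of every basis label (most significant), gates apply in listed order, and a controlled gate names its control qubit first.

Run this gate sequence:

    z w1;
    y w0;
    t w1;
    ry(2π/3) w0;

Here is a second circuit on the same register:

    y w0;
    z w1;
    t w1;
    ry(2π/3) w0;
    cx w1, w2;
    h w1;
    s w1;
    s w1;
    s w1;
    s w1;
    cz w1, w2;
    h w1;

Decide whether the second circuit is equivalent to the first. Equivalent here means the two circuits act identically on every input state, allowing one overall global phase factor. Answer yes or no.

No, they are not equivalent — no single phase factor reconciles the two unitaries.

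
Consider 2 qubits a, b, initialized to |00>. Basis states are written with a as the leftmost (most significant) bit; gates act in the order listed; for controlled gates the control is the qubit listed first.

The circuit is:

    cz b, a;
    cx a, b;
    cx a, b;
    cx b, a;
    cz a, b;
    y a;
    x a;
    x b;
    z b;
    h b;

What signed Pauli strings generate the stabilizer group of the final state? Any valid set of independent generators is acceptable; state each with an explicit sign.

The final state is stabilized by the group generated by -IX, +ZI; other independent generating sets are equally valid.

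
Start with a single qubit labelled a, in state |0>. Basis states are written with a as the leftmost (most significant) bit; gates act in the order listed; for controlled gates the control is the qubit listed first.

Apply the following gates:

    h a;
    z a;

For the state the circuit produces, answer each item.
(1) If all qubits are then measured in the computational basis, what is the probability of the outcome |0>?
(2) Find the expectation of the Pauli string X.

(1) A full measurement returns |0> with probability 1/2.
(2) In the final state, X has expectation -1.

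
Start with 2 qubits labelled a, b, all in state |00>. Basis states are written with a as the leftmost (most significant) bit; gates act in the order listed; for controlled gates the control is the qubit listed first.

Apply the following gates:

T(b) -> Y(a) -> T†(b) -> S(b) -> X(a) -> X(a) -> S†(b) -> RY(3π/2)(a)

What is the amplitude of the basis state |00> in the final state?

|00> carries amplitude -sqrt(2)*I/2 in the final state.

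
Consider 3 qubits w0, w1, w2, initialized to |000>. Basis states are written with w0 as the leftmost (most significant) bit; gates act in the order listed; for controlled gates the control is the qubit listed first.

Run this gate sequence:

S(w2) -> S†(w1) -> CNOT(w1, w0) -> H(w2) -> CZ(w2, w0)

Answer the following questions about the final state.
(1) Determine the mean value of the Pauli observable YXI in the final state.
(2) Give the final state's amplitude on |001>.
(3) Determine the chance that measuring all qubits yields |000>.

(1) The expectation value of YXI is 0.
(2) The final state's coefficient on |001> equals sqrt(2)/2.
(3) A full measurement returns |000> with probability 1/2.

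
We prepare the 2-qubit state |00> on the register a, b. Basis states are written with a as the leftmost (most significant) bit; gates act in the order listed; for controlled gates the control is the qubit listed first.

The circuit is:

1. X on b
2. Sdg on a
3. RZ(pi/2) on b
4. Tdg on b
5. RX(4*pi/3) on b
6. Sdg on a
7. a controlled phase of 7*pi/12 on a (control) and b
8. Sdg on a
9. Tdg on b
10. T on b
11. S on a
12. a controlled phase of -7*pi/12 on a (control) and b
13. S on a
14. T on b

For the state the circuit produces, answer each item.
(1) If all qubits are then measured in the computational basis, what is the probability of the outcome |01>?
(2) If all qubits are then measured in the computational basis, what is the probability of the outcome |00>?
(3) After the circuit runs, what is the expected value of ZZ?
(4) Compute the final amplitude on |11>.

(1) Outcome |01> occurs with probability 1/4. Key observation: gates 6-13 undo each other exactly, leaving only the rest of the circuit to track.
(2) A full measurement returns |00> with probability 3/4.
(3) In the final state, ZZ has expectation 1/2.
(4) The amplitude on |11> is 0.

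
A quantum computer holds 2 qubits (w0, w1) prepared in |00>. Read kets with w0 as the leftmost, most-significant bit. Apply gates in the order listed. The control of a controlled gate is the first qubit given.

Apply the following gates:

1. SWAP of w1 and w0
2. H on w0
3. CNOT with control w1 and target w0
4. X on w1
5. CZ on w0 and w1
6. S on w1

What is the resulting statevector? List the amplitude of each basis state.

The resulting statevector has amplitude 0 on |00>, sqrt(2)*I/2 on |01>, 0 on |10>, -sqrt(2)*I/2 on |11>.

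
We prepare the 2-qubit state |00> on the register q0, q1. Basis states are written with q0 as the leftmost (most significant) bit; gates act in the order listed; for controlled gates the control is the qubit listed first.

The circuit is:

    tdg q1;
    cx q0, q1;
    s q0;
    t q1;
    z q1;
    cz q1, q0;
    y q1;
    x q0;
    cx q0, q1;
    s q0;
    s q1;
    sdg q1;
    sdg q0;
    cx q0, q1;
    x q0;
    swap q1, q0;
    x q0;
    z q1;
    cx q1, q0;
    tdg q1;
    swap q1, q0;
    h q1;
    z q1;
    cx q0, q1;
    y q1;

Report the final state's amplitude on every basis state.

After the circuit, the state carries amplitude -sqrt(2)/2 on |00>, -sqrt(2)/2 on |01>, 0 on |10>, 0 on |11>.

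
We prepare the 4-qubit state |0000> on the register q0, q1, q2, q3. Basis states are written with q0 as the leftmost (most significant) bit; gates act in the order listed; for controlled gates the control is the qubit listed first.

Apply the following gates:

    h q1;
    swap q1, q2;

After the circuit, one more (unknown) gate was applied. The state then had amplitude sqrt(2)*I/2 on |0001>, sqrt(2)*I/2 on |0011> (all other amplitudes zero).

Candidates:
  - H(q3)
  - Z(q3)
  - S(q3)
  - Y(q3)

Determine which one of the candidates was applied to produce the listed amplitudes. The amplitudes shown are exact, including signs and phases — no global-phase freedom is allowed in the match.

The unique candidate consistent with the amplitudes is Y(q3).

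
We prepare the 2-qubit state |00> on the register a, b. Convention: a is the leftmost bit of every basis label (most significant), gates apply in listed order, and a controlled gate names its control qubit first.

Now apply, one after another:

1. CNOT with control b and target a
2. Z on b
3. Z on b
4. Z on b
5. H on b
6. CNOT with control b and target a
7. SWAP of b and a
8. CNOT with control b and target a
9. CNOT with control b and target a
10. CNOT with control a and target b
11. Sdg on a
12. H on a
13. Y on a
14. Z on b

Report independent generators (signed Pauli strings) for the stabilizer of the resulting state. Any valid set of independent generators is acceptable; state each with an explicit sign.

The final state is stabilized by the group generated by +YI, +IZ; other independent generating sets are equally valid.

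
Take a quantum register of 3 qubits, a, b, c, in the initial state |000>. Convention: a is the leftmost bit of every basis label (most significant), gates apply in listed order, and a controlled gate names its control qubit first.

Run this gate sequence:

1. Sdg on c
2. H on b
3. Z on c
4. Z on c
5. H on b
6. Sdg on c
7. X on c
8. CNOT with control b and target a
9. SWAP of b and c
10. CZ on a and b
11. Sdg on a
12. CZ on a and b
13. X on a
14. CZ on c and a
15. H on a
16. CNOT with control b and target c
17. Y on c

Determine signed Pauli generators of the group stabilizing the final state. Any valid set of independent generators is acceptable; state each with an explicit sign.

The stabilizer group can be generated by -XII, -IZI, +IIZ, among other valid generating sets.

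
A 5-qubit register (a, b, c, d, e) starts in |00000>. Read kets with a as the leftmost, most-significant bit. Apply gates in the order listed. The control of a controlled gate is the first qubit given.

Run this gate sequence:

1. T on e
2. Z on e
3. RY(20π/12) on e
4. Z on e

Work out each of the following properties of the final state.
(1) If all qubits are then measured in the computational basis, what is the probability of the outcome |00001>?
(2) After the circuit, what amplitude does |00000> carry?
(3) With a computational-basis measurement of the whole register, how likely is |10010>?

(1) A full measurement returns |00001> with probability 1/4.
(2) The amplitude on |00000> is -sqrt(3)/2.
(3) A full measurement returns |10010> with probability 0.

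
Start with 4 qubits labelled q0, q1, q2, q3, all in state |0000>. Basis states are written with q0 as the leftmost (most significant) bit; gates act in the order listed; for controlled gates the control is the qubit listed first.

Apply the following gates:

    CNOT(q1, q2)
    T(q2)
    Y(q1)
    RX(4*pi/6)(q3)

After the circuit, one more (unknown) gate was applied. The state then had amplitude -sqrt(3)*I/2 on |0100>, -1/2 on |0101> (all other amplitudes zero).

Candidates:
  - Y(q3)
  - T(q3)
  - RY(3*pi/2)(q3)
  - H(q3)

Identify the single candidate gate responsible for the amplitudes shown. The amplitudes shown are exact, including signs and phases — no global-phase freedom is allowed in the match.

The unique candidate consistent with the amplitudes is Y(q3).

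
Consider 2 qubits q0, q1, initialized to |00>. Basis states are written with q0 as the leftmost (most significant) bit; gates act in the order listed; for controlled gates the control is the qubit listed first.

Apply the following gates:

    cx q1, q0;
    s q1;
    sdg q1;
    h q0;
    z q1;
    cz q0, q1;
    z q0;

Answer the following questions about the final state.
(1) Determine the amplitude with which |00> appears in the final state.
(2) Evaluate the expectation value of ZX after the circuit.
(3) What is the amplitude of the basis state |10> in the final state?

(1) The amplitude on |00> is sqrt(2)/2. Key observation: steps 2-3 multiply out to the identity, so the circuit reduces to the remaining gates.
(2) The observable ZX averages to 0.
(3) The final state's coefficient on |10> equals -sqrt(2)/2.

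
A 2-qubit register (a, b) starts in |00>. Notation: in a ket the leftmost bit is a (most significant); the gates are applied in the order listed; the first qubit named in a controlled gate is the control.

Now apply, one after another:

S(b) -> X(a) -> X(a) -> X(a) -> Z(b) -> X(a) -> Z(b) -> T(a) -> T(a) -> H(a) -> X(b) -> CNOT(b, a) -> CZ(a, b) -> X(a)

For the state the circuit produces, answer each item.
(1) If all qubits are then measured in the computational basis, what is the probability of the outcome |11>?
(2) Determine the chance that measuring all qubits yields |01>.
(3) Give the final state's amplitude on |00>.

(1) A full measurement returns |11> with probability 1/2. Key observation: the block from step 2 through step 3 cancels to the identity and can be dropped.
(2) The probability of measuring |01> is 1/2.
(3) The final state's coefficient on |00> equals 0.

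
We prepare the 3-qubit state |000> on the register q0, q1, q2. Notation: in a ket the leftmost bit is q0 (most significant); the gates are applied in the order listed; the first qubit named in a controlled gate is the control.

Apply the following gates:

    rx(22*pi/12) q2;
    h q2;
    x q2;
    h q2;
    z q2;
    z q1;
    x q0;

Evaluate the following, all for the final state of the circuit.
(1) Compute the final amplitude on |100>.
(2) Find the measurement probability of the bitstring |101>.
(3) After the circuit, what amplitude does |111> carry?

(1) The amplitude on |100> is -sqrt(6)/4 - sqrt(2)/4.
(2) A full measurement returns |101> with probability 1/2 - sqrt(3)/4.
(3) The amplitude on |111> is 0.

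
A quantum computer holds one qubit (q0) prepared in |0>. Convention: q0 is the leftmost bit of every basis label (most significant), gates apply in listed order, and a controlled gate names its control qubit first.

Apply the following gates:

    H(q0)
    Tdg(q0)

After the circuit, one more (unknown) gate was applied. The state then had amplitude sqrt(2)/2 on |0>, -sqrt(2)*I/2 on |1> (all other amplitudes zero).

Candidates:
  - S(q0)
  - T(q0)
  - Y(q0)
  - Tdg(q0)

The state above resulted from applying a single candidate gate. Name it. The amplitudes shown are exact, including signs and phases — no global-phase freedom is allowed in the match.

The unique candidate consistent with the amplitudes is Tdg(q0).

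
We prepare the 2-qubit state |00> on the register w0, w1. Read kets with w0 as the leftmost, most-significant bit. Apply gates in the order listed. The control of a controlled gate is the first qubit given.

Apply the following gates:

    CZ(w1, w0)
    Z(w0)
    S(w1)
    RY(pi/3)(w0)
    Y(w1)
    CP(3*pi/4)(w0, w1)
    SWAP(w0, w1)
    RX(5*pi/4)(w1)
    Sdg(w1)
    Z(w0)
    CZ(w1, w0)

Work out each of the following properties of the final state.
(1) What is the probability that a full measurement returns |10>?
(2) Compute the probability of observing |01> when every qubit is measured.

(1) The probability of measuring |10> is -sqrt(3)/8 - sqrt(2)/8 + 1/2.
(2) Outcome |01> occurs with probability 0.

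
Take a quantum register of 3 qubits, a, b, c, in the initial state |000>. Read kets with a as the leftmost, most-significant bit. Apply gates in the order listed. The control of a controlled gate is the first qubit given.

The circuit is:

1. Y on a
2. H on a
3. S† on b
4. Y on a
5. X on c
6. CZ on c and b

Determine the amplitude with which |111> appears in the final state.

|111> carries amplitude 0 in the final state.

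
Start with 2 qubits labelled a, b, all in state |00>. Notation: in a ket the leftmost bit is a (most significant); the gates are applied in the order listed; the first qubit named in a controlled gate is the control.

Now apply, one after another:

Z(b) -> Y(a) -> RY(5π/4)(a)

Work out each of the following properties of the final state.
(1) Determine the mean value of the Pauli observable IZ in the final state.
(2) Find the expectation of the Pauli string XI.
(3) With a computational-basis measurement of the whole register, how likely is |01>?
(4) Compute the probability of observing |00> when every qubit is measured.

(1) The observable IZ averages to 1.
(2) In the final state, XI has expectation sqrt(2)/2.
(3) The probability of measuring |01> is 0.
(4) Outcome |00> occurs with probability sqrt(2)/4 + 1/2.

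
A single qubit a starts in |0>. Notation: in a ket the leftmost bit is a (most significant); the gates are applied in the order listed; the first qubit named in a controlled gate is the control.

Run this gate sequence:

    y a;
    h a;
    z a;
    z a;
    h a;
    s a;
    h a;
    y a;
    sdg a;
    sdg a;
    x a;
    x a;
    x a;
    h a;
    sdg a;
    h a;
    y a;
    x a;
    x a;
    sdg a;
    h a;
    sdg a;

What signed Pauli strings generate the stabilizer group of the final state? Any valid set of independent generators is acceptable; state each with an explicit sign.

One valid set of independent stabilizer generators is +X (any independent generating set of the same group is equally correct).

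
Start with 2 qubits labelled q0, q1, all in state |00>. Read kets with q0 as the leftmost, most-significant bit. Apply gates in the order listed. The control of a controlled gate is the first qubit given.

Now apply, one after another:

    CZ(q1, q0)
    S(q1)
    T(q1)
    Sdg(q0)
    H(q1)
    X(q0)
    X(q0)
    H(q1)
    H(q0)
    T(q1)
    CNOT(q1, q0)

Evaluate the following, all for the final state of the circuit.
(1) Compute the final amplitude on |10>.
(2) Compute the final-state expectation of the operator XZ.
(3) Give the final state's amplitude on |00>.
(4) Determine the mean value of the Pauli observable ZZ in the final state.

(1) The final state's coefficient on |10> equals sqrt(2)/2. Key observation: gates 5-8 undo each other exactly, leaving only the rest of the circuit to track.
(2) In the final state, XZ has expectation 1.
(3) The amplitude on |00> is sqrt(2)/2.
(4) In the final state, ZZ has expectation 0.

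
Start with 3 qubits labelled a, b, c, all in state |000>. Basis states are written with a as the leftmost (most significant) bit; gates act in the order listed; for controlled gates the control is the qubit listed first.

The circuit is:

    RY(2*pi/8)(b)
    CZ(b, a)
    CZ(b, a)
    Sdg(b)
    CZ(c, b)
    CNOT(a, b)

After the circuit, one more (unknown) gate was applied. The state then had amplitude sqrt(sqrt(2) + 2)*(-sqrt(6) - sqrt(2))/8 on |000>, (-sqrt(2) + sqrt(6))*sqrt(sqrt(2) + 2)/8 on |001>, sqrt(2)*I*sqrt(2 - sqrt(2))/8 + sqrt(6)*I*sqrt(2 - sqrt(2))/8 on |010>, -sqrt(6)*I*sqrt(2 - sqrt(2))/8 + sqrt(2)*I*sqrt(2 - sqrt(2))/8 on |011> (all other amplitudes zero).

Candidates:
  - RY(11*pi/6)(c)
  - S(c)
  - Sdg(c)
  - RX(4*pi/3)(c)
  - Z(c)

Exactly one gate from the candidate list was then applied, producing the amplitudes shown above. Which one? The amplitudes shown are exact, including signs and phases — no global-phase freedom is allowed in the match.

It was RY(11*pi/6)(c) that produced the state shown. Key observation: steps 2-3 multiply out to the identity, so the circuit reduces to the remaining gates.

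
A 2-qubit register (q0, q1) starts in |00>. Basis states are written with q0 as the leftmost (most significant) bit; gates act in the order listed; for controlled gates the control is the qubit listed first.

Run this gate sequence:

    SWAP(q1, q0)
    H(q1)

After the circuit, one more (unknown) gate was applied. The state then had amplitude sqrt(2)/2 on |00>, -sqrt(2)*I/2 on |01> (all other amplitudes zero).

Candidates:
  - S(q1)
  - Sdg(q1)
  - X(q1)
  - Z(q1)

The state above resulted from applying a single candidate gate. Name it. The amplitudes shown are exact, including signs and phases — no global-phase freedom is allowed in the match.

The unique candidate consistent with the amplitudes is Sdg(q1).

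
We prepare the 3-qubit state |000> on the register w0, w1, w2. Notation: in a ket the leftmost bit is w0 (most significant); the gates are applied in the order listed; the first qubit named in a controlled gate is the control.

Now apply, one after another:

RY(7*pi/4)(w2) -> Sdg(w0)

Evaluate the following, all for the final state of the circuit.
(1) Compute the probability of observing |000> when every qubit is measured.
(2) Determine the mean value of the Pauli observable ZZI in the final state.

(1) A full measurement returns |000> with probability sqrt(2)/4 + 1/2.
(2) The observable ZZI averages to 1.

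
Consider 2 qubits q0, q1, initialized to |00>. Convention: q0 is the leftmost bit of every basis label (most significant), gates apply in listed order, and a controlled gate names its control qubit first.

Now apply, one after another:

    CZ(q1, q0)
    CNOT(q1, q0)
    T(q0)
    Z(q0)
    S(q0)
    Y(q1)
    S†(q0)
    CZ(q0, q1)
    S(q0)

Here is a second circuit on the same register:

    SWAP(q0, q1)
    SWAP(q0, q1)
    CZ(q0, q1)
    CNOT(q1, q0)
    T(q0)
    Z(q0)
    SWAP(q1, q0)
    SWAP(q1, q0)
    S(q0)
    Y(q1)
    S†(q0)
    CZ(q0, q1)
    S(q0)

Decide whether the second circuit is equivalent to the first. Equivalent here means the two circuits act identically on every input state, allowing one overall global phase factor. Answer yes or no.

Yes — the two circuits implement the same unitary up to a global phase.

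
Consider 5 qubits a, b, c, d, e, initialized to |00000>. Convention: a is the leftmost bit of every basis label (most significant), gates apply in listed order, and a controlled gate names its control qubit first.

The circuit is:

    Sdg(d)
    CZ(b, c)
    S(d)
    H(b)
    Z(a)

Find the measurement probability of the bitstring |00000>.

Outcome |00000> occurs with probability 1/2.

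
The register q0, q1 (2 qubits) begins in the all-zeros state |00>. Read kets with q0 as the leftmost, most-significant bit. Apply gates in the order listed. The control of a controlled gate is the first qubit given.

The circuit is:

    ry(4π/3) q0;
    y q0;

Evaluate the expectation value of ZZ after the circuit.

In the final state, ZZ has expectation 1/2.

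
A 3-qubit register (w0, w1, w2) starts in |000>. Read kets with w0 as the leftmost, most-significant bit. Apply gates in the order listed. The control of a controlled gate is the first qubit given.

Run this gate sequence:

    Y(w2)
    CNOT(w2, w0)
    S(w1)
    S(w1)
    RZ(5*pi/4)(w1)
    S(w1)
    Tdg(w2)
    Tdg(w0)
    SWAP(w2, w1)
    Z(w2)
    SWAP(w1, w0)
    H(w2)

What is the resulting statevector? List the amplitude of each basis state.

The resulting statevector has amplitude -sqrt(2)*exp(3*I*pi/8)/2 on |110>, -sqrt(2)*exp(3*I*pi/8)/2 on |111>, and 0 on every other basis state.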